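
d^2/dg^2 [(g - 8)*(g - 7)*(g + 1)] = 6*g - 28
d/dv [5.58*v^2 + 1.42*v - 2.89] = 11.16*v + 1.42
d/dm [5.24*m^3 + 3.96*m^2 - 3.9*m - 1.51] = 15.72*m^2 + 7.92*m - 3.9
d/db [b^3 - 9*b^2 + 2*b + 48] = 3*b^2 - 18*b + 2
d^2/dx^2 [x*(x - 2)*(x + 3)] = 6*x + 2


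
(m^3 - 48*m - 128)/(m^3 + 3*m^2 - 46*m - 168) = (m^2 - 4*m - 32)/(m^2 - m - 42)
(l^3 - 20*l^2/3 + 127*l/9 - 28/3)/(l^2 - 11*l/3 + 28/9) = l - 3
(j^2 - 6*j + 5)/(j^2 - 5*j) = (j - 1)/j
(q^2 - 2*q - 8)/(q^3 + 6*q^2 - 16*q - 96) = (q + 2)/(q^2 + 10*q + 24)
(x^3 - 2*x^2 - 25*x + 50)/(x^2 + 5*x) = x - 7 + 10/x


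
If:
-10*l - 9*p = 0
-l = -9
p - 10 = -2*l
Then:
No Solution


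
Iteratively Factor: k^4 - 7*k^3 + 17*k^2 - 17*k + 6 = (k - 1)*(k^3 - 6*k^2 + 11*k - 6) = (k - 3)*(k - 1)*(k^2 - 3*k + 2) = (k - 3)*(k - 2)*(k - 1)*(k - 1)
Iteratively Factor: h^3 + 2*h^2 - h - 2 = (h + 1)*(h^2 + h - 2) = (h + 1)*(h + 2)*(h - 1)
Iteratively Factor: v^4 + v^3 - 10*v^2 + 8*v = (v + 4)*(v^3 - 3*v^2 + 2*v) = (v - 1)*(v + 4)*(v^2 - 2*v) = v*(v - 1)*(v + 4)*(v - 2)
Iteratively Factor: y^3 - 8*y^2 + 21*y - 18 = (y - 3)*(y^2 - 5*y + 6) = (y - 3)^2*(y - 2)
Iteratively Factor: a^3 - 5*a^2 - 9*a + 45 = (a - 5)*(a^2 - 9) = (a - 5)*(a + 3)*(a - 3)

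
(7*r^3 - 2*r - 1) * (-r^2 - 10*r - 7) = -7*r^5 - 70*r^4 - 47*r^3 + 21*r^2 + 24*r + 7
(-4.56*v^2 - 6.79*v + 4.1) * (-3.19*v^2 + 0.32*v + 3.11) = 14.5464*v^4 + 20.2009*v^3 - 29.4334*v^2 - 19.8049*v + 12.751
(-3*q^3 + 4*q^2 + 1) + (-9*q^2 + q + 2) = -3*q^3 - 5*q^2 + q + 3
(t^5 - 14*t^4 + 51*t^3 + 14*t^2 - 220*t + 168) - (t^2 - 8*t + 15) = t^5 - 14*t^4 + 51*t^3 + 13*t^2 - 212*t + 153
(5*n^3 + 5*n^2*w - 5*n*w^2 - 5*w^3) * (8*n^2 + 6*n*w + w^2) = 40*n^5 + 70*n^4*w - 5*n^3*w^2 - 65*n^2*w^3 - 35*n*w^4 - 5*w^5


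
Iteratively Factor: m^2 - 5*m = (m - 5)*(m)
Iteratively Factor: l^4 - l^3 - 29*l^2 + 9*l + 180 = (l - 3)*(l^3 + 2*l^2 - 23*l - 60) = (l - 5)*(l - 3)*(l^2 + 7*l + 12) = (l - 5)*(l - 3)*(l + 3)*(l + 4)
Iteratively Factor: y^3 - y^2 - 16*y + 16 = (y - 4)*(y^2 + 3*y - 4) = (y - 4)*(y + 4)*(y - 1)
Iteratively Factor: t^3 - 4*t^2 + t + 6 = (t + 1)*(t^2 - 5*t + 6) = (t - 2)*(t + 1)*(t - 3)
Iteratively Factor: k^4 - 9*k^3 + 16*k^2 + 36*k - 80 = (k - 4)*(k^3 - 5*k^2 - 4*k + 20) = (k - 4)*(k - 2)*(k^2 - 3*k - 10) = (k - 4)*(k - 2)*(k + 2)*(k - 5)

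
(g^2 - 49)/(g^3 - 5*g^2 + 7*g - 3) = (g^2 - 49)/(g^3 - 5*g^2 + 7*g - 3)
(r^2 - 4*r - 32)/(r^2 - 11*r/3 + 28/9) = 9*(r^2 - 4*r - 32)/(9*r^2 - 33*r + 28)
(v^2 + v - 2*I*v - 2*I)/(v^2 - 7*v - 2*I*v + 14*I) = (v + 1)/(v - 7)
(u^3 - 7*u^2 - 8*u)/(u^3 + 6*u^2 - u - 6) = u*(u - 8)/(u^2 + 5*u - 6)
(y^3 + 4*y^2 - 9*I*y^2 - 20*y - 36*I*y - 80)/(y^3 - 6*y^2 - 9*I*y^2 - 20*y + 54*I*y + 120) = (y + 4)/(y - 6)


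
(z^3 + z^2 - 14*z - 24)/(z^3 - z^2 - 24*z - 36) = (z - 4)/(z - 6)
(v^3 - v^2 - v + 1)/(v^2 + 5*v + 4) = (v^2 - 2*v + 1)/(v + 4)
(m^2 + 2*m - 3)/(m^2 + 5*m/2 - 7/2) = 2*(m + 3)/(2*m + 7)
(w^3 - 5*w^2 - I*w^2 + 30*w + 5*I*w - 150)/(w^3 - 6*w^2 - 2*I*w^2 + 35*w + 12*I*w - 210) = (w^2 - w*(5 + 6*I) + 30*I)/(w^2 - w*(6 + 7*I) + 42*I)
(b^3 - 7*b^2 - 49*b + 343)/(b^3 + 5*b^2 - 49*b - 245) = (b - 7)/(b + 5)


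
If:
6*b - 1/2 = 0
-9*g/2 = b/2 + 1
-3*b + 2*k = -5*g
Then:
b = 1/12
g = -25/108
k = 19/27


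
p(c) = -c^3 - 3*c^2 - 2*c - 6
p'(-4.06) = -27.09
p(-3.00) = 0.00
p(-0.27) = -5.66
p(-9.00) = 498.00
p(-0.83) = -5.83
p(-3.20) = 2.45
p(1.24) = -15.00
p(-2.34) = -4.93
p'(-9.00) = -191.00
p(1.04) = -12.45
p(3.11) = -71.32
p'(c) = -3*c^2 - 6*c - 2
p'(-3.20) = -13.52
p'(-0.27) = -0.60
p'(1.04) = -11.48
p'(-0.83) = 0.91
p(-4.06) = 19.59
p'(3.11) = -49.68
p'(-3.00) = -11.00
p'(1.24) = -14.05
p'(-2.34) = -4.39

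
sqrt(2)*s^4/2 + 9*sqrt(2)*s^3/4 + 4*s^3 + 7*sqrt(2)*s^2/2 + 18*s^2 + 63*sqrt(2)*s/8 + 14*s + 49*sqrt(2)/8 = (s + 7/2)*(s + sqrt(2)/2)*(s + 7*sqrt(2)/2)*(sqrt(2)*s/2 + sqrt(2)/2)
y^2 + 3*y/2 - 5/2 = (y - 1)*(y + 5/2)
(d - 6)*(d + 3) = d^2 - 3*d - 18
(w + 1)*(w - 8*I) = w^2 + w - 8*I*w - 8*I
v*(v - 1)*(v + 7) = v^3 + 6*v^2 - 7*v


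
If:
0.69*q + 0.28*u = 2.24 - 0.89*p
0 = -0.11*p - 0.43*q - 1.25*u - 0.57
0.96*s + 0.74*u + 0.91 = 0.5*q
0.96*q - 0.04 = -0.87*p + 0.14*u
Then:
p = 6.89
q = -6.05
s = -4.89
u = 1.02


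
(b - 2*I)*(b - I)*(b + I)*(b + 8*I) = b^4 + 6*I*b^3 + 17*b^2 + 6*I*b + 16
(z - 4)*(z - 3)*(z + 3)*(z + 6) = z^4 + 2*z^3 - 33*z^2 - 18*z + 216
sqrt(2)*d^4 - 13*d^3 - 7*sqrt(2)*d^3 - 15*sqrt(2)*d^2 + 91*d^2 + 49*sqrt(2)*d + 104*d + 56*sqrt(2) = (d - 8)*(d - 7*sqrt(2))*(d + sqrt(2)/2)*(sqrt(2)*d + sqrt(2))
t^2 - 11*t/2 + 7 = (t - 7/2)*(t - 2)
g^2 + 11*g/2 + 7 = (g + 2)*(g + 7/2)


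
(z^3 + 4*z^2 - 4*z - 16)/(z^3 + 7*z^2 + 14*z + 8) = (z - 2)/(z + 1)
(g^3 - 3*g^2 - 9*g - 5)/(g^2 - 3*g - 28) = (-g^3 + 3*g^2 + 9*g + 5)/(-g^2 + 3*g + 28)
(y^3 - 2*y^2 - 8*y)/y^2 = y - 2 - 8/y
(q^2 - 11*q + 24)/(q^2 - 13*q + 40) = (q - 3)/(q - 5)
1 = 1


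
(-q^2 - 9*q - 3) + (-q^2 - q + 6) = -2*q^2 - 10*q + 3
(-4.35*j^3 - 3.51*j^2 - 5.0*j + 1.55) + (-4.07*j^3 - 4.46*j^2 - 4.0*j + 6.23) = -8.42*j^3 - 7.97*j^2 - 9.0*j + 7.78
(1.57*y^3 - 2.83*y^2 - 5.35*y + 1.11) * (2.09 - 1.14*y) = -1.7898*y^4 + 6.5075*y^3 + 0.184299999999999*y^2 - 12.4469*y + 2.3199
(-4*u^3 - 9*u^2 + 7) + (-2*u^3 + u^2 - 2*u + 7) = -6*u^3 - 8*u^2 - 2*u + 14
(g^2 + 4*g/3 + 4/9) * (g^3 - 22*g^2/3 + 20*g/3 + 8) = g^5 - 6*g^4 - 8*g^3/3 + 368*g^2/27 + 368*g/27 + 32/9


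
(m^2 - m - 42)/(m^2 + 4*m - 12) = (m - 7)/(m - 2)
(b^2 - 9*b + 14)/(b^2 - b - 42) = (b - 2)/(b + 6)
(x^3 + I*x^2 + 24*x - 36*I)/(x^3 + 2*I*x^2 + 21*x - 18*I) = (x - 2*I)/(x - I)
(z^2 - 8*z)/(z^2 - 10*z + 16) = z/(z - 2)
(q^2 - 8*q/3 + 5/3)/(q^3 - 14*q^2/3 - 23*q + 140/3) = (q - 1)/(q^2 - 3*q - 28)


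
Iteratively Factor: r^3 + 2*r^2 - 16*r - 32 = (r + 4)*(r^2 - 2*r - 8) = (r - 4)*(r + 4)*(r + 2)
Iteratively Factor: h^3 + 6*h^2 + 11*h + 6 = (h + 1)*(h^2 + 5*h + 6) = (h + 1)*(h + 2)*(h + 3)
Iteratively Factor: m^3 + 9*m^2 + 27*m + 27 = (m + 3)*(m^2 + 6*m + 9) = (m + 3)^2*(m + 3)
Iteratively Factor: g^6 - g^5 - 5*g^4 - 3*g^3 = (g)*(g^5 - g^4 - 5*g^3 - 3*g^2) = g^2*(g^4 - g^3 - 5*g^2 - 3*g) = g^2*(g - 3)*(g^3 + 2*g^2 + g) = g^3*(g - 3)*(g^2 + 2*g + 1) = g^3*(g - 3)*(g + 1)*(g + 1)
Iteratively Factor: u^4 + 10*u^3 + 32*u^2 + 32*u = (u + 4)*(u^3 + 6*u^2 + 8*u) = u*(u + 4)*(u^2 + 6*u + 8) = u*(u + 2)*(u + 4)*(u + 4)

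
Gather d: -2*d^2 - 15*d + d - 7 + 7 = -2*d^2 - 14*d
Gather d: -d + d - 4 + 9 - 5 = 0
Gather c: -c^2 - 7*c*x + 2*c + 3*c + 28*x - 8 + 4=-c^2 + c*(5 - 7*x) + 28*x - 4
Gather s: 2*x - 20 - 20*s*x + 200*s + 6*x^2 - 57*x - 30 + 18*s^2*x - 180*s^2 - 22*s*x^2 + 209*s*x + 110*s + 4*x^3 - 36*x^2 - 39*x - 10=s^2*(18*x - 180) + s*(-22*x^2 + 189*x + 310) + 4*x^3 - 30*x^2 - 94*x - 60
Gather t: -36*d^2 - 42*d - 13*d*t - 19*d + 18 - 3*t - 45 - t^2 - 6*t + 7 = -36*d^2 - 61*d - t^2 + t*(-13*d - 9) - 20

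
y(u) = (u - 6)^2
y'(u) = 2*u - 12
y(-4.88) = 118.37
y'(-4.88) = -21.76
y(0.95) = 25.50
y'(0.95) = -10.10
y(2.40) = 12.96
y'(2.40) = -7.20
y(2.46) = 12.53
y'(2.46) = -7.08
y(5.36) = 0.41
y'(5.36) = -1.28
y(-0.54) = 42.77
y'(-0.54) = -13.08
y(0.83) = 26.73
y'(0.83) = -10.34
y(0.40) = 31.36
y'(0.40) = -11.20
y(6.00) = 0.00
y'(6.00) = 0.00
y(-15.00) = 441.00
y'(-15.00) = -42.00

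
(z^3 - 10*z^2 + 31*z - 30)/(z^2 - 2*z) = z - 8 + 15/z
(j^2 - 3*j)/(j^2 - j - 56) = j*(3 - j)/(-j^2 + j + 56)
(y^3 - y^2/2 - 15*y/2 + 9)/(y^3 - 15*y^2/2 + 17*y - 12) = (y + 3)/(y - 4)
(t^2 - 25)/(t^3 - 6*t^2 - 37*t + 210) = (t + 5)/(t^2 - t - 42)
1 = 1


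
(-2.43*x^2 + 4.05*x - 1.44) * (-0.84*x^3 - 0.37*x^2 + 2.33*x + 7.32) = 2.0412*x^5 - 2.5029*x^4 - 5.9508*x^3 - 7.8183*x^2 + 26.2908*x - 10.5408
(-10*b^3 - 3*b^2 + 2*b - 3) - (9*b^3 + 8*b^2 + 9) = -19*b^3 - 11*b^2 + 2*b - 12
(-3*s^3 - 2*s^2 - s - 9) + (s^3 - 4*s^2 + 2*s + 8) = -2*s^3 - 6*s^2 + s - 1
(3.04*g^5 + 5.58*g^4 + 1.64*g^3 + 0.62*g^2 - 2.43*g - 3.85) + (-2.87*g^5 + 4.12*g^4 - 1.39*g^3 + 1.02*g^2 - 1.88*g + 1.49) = 0.17*g^5 + 9.7*g^4 + 0.25*g^3 + 1.64*g^2 - 4.31*g - 2.36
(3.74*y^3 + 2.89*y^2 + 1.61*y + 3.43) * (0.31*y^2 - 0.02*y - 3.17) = 1.1594*y^5 + 0.8211*y^4 - 11.4145*y^3 - 8.1302*y^2 - 5.1723*y - 10.8731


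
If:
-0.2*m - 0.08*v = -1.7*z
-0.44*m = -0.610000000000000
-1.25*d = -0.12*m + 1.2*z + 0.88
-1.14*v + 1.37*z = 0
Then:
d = -0.74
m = 1.39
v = 0.21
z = 0.17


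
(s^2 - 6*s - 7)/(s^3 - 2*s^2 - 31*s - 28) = 1/(s + 4)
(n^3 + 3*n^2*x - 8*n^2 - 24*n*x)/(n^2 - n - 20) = n*(-n^2 - 3*n*x + 8*n + 24*x)/(-n^2 + n + 20)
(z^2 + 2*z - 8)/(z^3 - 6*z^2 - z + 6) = (z^2 + 2*z - 8)/(z^3 - 6*z^2 - z + 6)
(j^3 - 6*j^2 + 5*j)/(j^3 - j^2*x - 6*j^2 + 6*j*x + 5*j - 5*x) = j/(j - x)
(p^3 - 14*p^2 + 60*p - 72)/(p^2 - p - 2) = (p^2 - 12*p + 36)/(p + 1)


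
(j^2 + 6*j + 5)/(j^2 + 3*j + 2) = (j + 5)/(j + 2)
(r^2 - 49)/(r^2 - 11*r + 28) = (r + 7)/(r - 4)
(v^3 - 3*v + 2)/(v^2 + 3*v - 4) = (v^2 + v - 2)/(v + 4)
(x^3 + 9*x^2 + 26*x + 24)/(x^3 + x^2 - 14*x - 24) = (x + 4)/(x - 4)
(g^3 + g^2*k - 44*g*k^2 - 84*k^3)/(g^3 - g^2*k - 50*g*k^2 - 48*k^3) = (g^2 - 5*g*k - 14*k^2)/(g^2 - 7*g*k - 8*k^2)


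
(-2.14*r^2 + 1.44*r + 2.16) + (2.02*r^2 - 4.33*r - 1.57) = -0.12*r^2 - 2.89*r + 0.59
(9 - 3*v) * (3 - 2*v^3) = 6*v^4 - 18*v^3 - 9*v + 27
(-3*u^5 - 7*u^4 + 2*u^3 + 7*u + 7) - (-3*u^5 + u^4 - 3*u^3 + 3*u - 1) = -8*u^4 + 5*u^3 + 4*u + 8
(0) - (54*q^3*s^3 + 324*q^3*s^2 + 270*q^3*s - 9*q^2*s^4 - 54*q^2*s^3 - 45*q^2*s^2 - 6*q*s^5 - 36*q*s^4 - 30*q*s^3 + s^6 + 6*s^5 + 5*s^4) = -54*q^3*s^3 - 324*q^3*s^2 - 270*q^3*s + 9*q^2*s^4 + 54*q^2*s^3 + 45*q^2*s^2 + 6*q*s^5 + 36*q*s^4 + 30*q*s^3 - s^6 - 6*s^5 - 5*s^4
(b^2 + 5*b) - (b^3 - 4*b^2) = -b^3 + 5*b^2 + 5*b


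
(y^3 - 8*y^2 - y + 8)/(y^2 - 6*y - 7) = (y^2 - 9*y + 8)/(y - 7)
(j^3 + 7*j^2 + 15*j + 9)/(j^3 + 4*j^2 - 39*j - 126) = (j^2 + 4*j + 3)/(j^2 + j - 42)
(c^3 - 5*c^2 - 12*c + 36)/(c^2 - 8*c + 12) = c + 3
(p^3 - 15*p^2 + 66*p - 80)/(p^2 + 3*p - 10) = (p^2 - 13*p + 40)/(p + 5)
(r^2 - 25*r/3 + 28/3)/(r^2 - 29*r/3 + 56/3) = (3*r - 4)/(3*r - 8)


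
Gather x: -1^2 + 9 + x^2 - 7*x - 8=x^2 - 7*x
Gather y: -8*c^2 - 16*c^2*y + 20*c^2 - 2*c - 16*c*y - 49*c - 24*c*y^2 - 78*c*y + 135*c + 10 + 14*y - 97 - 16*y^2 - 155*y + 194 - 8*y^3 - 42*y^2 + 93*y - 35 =12*c^2 + 84*c - 8*y^3 + y^2*(-24*c - 58) + y*(-16*c^2 - 94*c - 48) + 72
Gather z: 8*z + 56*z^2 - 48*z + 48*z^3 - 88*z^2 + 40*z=48*z^3 - 32*z^2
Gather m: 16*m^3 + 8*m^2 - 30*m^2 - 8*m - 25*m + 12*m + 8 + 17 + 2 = 16*m^3 - 22*m^2 - 21*m + 27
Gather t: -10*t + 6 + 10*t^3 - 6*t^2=10*t^3 - 6*t^2 - 10*t + 6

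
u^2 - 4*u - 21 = (u - 7)*(u + 3)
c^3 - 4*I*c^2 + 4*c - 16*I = (c - 4*I)*(c - 2*I)*(c + 2*I)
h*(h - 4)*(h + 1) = h^3 - 3*h^2 - 4*h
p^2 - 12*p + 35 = (p - 7)*(p - 5)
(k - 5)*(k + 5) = k^2 - 25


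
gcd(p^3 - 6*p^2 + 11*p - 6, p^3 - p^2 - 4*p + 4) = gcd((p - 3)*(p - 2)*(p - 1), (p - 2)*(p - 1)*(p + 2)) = p^2 - 3*p + 2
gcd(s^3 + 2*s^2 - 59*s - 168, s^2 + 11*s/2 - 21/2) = s + 7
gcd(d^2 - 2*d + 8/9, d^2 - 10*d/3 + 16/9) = d - 2/3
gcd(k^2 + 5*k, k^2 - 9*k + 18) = 1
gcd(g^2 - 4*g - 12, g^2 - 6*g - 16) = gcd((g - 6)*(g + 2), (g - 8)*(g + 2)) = g + 2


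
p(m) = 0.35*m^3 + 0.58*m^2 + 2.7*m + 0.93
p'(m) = 1.05*m^2 + 1.16*m + 2.7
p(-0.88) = -1.24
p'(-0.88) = 2.49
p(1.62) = 8.31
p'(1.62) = 7.33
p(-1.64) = -3.48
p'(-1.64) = 3.62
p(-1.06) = -1.70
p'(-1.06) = 2.65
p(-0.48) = -0.27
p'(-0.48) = 2.39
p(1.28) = 6.07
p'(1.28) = 5.91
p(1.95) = 11.00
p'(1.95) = 8.95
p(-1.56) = -3.20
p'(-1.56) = 3.45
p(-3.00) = -11.40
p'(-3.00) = 8.67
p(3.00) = 23.70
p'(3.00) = 15.63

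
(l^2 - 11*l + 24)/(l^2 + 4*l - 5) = (l^2 - 11*l + 24)/(l^2 + 4*l - 5)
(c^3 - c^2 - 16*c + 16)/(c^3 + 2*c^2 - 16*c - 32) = (c - 1)/(c + 2)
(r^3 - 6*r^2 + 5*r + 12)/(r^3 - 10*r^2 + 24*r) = (r^2 - 2*r - 3)/(r*(r - 6))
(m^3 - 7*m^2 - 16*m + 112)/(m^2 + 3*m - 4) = (m^2 - 11*m + 28)/(m - 1)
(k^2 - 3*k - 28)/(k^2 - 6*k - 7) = (k + 4)/(k + 1)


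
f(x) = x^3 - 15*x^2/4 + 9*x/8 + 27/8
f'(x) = 3*x^2 - 15*x/2 + 9/8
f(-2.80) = -51.13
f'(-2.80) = 45.64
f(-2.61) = -42.89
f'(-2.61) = 41.14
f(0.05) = 3.42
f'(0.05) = 0.76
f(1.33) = 0.59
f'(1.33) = -3.54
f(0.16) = 3.46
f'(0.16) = 0.00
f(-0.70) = 0.41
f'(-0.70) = 7.84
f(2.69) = -1.27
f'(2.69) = 2.66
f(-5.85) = -331.74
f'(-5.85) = 147.67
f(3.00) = 0.00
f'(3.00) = 5.62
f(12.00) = 1204.88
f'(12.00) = 343.12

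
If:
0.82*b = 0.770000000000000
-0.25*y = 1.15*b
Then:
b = 0.94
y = -4.32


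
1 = 1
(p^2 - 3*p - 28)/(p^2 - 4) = (p^2 - 3*p - 28)/(p^2 - 4)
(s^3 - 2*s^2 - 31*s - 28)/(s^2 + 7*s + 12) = (s^2 - 6*s - 7)/(s + 3)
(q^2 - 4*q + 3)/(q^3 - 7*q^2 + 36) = (q - 1)/(q^2 - 4*q - 12)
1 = 1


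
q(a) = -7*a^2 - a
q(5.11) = -187.89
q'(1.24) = -18.36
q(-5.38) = -197.23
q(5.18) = -193.01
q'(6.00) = -85.00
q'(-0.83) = 10.62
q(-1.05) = -6.67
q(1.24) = -12.00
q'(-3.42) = 46.88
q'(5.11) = -72.54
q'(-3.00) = 41.00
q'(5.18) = -73.52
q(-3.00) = -60.00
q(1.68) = -21.44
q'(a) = -14*a - 1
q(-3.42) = -78.45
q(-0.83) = -3.99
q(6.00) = -258.00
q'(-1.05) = 13.70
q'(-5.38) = 74.32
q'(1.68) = -24.52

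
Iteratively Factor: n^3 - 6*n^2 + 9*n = (n - 3)*(n^2 - 3*n) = (n - 3)^2*(n)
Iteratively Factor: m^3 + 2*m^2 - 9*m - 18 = (m + 2)*(m^2 - 9) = (m + 2)*(m + 3)*(m - 3)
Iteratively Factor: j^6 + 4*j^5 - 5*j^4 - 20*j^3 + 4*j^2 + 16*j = (j + 4)*(j^5 - 5*j^3 + 4*j) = j*(j + 4)*(j^4 - 5*j^2 + 4) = j*(j - 2)*(j + 4)*(j^3 + 2*j^2 - j - 2) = j*(j - 2)*(j + 1)*(j + 4)*(j^2 + j - 2) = j*(j - 2)*(j + 1)*(j + 2)*(j + 4)*(j - 1)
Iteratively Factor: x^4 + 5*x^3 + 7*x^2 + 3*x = (x + 1)*(x^3 + 4*x^2 + 3*x) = (x + 1)*(x + 3)*(x^2 + x) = x*(x + 1)*(x + 3)*(x + 1)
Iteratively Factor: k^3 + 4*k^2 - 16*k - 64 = (k + 4)*(k^2 - 16) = (k - 4)*(k + 4)*(k + 4)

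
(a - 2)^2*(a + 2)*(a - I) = a^4 - 2*a^3 - I*a^3 - 4*a^2 + 2*I*a^2 + 8*a + 4*I*a - 8*I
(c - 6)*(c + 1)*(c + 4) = c^3 - c^2 - 26*c - 24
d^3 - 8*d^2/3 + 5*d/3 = d*(d - 5/3)*(d - 1)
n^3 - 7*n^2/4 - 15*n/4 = n*(n - 3)*(n + 5/4)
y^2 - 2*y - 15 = (y - 5)*(y + 3)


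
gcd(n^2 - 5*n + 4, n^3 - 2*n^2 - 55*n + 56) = n - 1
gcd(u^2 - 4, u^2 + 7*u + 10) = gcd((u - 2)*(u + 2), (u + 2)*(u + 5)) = u + 2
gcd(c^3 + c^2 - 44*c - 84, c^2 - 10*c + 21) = c - 7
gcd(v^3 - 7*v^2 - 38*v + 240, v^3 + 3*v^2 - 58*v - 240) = v^2 - 2*v - 48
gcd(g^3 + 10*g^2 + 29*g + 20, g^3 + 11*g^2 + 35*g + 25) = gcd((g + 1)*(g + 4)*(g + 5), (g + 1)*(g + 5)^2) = g^2 + 6*g + 5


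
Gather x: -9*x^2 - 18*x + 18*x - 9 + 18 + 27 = 36 - 9*x^2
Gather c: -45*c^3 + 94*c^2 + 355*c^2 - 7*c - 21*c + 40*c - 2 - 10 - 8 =-45*c^3 + 449*c^2 + 12*c - 20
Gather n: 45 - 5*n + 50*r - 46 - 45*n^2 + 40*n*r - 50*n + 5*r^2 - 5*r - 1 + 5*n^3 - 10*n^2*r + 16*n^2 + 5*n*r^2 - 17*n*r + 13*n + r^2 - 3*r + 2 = 5*n^3 + n^2*(-10*r - 29) + n*(5*r^2 + 23*r - 42) + 6*r^2 + 42*r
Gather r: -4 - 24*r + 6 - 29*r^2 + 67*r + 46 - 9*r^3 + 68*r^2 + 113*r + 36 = -9*r^3 + 39*r^2 + 156*r + 84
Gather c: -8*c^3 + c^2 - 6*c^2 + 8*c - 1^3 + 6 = -8*c^3 - 5*c^2 + 8*c + 5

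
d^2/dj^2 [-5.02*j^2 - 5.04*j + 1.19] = -10.0400000000000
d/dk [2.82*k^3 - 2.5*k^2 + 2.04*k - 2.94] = 8.46*k^2 - 5.0*k + 2.04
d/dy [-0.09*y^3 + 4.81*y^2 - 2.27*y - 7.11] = -0.27*y^2 + 9.62*y - 2.27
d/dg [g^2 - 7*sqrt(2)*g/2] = 2*g - 7*sqrt(2)/2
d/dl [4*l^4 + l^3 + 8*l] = 16*l^3 + 3*l^2 + 8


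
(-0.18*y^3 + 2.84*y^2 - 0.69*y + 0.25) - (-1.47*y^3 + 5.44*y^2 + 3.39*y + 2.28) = 1.29*y^3 - 2.6*y^2 - 4.08*y - 2.03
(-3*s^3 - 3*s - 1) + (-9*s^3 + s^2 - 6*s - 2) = -12*s^3 + s^2 - 9*s - 3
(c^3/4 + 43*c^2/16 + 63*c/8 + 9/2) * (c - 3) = c^4/4 + 31*c^3/16 - 3*c^2/16 - 153*c/8 - 27/2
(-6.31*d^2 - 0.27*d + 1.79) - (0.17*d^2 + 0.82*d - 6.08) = -6.48*d^2 - 1.09*d + 7.87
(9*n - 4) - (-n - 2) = 10*n - 2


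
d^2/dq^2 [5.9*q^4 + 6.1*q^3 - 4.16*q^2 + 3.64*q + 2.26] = 70.8*q^2 + 36.6*q - 8.32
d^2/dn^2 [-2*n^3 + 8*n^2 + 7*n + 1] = 16 - 12*n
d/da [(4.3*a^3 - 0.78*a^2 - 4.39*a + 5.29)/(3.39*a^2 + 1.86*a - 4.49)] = (14.577*a^4 + 15.996*a^3 - 44.4897*a^2 - 28.8618*a + 9.8717)/(11.4921*a^4 + 12.6108*a^3 - 26.9826*a^2 - 16.7028*a + 20.1601)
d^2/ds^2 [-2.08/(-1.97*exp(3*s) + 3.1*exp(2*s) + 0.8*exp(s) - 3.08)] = ((-36.8784*exp(2*s) + 25.792*exp(s) + 1.664)*(1.97*exp(3*s) - 3.1*exp(2*s) - 0.8*exp(s) + 3.08) + 2.08*(-11.82*exp(2*s) + 12.4*exp(s) + 1.6)*(-5.91*exp(2*s) + 6.2*exp(s) + 0.8)*exp(s))*exp(s)/(1.97*exp(3*s) - 3.1*exp(2*s) - 0.8*exp(s) + 3.08)^3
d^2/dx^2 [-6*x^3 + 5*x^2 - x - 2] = 10 - 36*x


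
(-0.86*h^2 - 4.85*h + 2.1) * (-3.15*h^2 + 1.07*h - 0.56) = 2.709*h^4 + 14.3573*h^3 - 11.3229*h^2 + 4.963*h - 1.176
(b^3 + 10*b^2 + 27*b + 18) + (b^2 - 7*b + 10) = b^3 + 11*b^2 + 20*b + 28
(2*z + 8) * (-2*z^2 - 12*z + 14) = -4*z^3 - 40*z^2 - 68*z + 112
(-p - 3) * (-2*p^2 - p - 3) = 2*p^3 + 7*p^2 + 6*p + 9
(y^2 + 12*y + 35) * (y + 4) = y^3 + 16*y^2 + 83*y + 140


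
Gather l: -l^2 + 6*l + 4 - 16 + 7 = -l^2 + 6*l - 5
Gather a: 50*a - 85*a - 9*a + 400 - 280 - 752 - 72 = -44*a - 704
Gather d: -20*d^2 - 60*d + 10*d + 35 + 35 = -20*d^2 - 50*d + 70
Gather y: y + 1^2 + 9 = y + 10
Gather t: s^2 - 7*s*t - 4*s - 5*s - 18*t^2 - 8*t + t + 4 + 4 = s^2 - 9*s - 18*t^2 + t*(-7*s - 7) + 8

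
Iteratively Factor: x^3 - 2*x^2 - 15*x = (x + 3)*(x^2 - 5*x) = (x - 5)*(x + 3)*(x)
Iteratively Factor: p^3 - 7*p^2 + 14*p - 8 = (p - 1)*(p^2 - 6*p + 8) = (p - 4)*(p - 1)*(p - 2)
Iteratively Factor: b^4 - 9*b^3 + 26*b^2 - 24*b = (b - 2)*(b^3 - 7*b^2 + 12*b) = b*(b - 2)*(b^2 - 7*b + 12) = b*(b - 4)*(b - 2)*(b - 3)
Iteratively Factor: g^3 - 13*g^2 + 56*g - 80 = (g - 4)*(g^2 - 9*g + 20) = (g - 5)*(g - 4)*(g - 4)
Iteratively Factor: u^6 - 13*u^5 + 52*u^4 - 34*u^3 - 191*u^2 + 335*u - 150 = (u - 1)*(u^5 - 12*u^4 + 40*u^3 + 6*u^2 - 185*u + 150) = (u - 5)*(u - 1)*(u^4 - 7*u^3 + 5*u^2 + 31*u - 30) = (u - 5)*(u - 1)*(u + 2)*(u^3 - 9*u^2 + 23*u - 15) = (u - 5)*(u - 1)^2*(u + 2)*(u^2 - 8*u + 15) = (u - 5)^2*(u - 1)^2*(u + 2)*(u - 3)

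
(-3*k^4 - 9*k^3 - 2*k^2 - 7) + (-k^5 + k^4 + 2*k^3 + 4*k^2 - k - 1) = -k^5 - 2*k^4 - 7*k^3 + 2*k^2 - k - 8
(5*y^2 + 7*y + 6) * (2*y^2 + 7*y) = 10*y^4 + 49*y^3 + 61*y^2 + 42*y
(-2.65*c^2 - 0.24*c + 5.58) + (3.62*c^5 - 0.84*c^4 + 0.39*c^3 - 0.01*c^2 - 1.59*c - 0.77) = 3.62*c^5 - 0.84*c^4 + 0.39*c^3 - 2.66*c^2 - 1.83*c + 4.81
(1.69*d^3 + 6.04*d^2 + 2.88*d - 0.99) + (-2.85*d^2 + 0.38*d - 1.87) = 1.69*d^3 + 3.19*d^2 + 3.26*d - 2.86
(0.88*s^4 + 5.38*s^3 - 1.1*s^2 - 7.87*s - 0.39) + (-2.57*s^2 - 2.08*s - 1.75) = 0.88*s^4 + 5.38*s^3 - 3.67*s^2 - 9.95*s - 2.14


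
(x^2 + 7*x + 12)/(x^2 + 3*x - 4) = (x + 3)/(x - 1)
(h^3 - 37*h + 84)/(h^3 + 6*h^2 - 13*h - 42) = (h - 4)/(h + 2)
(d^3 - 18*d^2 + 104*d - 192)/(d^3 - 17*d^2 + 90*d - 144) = (d - 4)/(d - 3)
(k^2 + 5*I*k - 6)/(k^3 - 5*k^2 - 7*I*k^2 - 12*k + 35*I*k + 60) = (k^2 + 5*I*k - 6)/(k^3 - k^2*(5 + 7*I) + k*(-12 + 35*I) + 60)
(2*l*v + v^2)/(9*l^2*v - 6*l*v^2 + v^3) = (2*l + v)/(9*l^2 - 6*l*v + v^2)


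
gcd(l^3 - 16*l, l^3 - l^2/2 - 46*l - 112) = l + 4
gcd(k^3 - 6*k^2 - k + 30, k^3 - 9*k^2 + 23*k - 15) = k^2 - 8*k + 15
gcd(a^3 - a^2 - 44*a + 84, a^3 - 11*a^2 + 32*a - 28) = a - 2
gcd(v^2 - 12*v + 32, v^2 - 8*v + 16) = v - 4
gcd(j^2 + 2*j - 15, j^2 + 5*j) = j + 5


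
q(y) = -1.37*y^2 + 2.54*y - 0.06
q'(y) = 2.54 - 2.74*y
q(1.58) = 0.53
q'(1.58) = -1.79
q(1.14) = 1.06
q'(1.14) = -0.58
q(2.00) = -0.46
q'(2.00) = -2.94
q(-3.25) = -22.79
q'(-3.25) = 11.44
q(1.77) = 0.14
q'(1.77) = -2.31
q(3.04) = -5.00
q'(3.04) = -5.79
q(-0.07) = -0.24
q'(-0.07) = 2.73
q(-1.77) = -8.85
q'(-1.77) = 7.39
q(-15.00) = -346.41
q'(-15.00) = 43.64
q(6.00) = -34.14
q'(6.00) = -13.90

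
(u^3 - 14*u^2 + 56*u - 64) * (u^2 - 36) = u^5 - 14*u^4 + 20*u^3 + 440*u^2 - 2016*u + 2304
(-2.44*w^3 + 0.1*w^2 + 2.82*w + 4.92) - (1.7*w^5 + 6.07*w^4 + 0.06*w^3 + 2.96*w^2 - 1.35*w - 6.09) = -1.7*w^5 - 6.07*w^4 - 2.5*w^3 - 2.86*w^2 + 4.17*w + 11.01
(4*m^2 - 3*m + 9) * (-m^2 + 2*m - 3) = -4*m^4 + 11*m^3 - 27*m^2 + 27*m - 27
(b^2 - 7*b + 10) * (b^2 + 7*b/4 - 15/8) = b^4 - 21*b^3/4 - 33*b^2/8 + 245*b/8 - 75/4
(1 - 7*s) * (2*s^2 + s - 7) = -14*s^3 - 5*s^2 + 50*s - 7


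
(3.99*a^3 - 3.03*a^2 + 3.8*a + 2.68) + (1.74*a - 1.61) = 3.99*a^3 - 3.03*a^2 + 5.54*a + 1.07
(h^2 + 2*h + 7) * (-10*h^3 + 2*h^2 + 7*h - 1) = -10*h^5 - 18*h^4 - 59*h^3 + 27*h^2 + 47*h - 7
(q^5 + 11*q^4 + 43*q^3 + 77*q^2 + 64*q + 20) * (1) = q^5 + 11*q^4 + 43*q^3 + 77*q^2 + 64*q + 20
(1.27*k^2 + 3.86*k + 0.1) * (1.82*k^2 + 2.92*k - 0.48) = 2.3114*k^4 + 10.7336*k^3 + 10.8436*k^2 - 1.5608*k - 0.048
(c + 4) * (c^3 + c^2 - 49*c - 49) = c^4 + 5*c^3 - 45*c^2 - 245*c - 196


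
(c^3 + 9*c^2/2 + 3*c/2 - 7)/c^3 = 1 + 9/(2*c) + 3/(2*c^2) - 7/c^3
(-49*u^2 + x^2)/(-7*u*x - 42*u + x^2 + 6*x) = (7*u + x)/(x + 6)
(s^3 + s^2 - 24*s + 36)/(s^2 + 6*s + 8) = (s^3 + s^2 - 24*s + 36)/(s^2 + 6*s + 8)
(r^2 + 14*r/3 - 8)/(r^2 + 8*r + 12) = (r - 4/3)/(r + 2)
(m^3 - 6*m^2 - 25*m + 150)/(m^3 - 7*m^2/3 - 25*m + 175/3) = 3*(m - 6)/(3*m - 7)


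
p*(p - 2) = p^2 - 2*p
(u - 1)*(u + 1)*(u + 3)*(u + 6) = u^4 + 9*u^3 + 17*u^2 - 9*u - 18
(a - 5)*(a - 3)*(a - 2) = a^3 - 10*a^2 + 31*a - 30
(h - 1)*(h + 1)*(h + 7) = h^3 + 7*h^2 - h - 7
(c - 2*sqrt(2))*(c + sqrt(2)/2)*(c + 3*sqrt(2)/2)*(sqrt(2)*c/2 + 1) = sqrt(2)*c^4/2 + c^3 - 13*sqrt(2)*c^2/4 - 19*c/2 - 3*sqrt(2)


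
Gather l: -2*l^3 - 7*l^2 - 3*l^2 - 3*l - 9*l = -2*l^3 - 10*l^2 - 12*l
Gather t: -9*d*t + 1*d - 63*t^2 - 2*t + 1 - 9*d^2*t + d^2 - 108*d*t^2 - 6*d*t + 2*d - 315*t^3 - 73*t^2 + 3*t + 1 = d^2 + 3*d - 315*t^3 + t^2*(-108*d - 136) + t*(-9*d^2 - 15*d + 1) + 2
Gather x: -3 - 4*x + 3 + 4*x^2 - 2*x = 4*x^2 - 6*x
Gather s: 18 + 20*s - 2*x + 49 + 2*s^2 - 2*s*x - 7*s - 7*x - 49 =2*s^2 + s*(13 - 2*x) - 9*x + 18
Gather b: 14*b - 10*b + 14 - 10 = 4*b + 4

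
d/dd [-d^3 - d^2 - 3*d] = -3*d^2 - 2*d - 3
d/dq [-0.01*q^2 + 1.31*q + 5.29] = 1.31 - 0.02*q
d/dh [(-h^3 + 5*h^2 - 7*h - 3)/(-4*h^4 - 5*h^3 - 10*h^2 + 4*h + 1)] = (-4*h^6 + 40*h^5 - 49*h^4 - 126*h^3 - 98*h^2 - 50*h + 5)/(16*h^8 + 40*h^7 + 105*h^6 + 68*h^5 + 52*h^4 - 90*h^3 - 4*h^2 + 8*h + 1)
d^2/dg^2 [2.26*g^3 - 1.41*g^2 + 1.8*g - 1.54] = 13.56*g - 2.82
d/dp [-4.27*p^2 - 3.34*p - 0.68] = -8.54*p - 3.34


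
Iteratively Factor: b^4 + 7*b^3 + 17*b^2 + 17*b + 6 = (b + 2)*(b^3 + 5*b^2 + 7*b + 3) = (b + 1)*(b + 2)*(b^2 + 4*b + 3) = (b + 1)^2*(b + 2)*(b + 3)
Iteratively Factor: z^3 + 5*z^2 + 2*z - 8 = (z + 4)*(z^2 + z - 2) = (z - 1)*(z + 4)*(z + 2)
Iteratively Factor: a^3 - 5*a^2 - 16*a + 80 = (a + 4)*(a^2 - 9*a + 20) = (a - 4)*(a + 4)*(a - 5)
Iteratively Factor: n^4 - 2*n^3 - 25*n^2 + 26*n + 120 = (n + 2)*(n^3 - 4*n^2 - 17*n + 60) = (n - 3)*(n + 2)*(n^2 - n - 20) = (n - 5)*(n - 3)*(n + 2)*(n + 4)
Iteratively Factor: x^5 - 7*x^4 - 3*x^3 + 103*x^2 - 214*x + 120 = (x - 2)*(x^4 - 5*x^3 - 13*x^2 + 77*x - 60) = (x - 2)*(x + 4)*(x^3 - 9*x^2 + 23*x - 15) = (x - 2)*(x - 1)*(x + 4)*(x^2 - 8*x + 15) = (x - 5)*(x - 2)*(x - 1)*(x + 4)*(x - 3)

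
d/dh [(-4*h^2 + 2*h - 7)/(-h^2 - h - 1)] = 3*(2*h^2 - 2*h - 3)/(h^4 + 2*h^3 + 3*h^2 + 2*h + 1)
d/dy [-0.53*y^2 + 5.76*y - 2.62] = 5.76 - 1.06*y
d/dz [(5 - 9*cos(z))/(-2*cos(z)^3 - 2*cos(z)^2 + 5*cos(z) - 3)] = 4*(36*cos(z)^3 - 12*cos(z)^2 - 20*cos(z) - 2)*sin(z)/(-4*sin(z)^2 - 7*cos(z) + cos(3*z) + 10)^2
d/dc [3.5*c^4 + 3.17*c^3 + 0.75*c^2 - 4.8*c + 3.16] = 14.0*c^3 + 9.51*c^2 + 1.5*c - 4.8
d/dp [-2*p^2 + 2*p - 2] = 2 - 4*p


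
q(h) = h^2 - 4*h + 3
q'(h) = 2*h - 4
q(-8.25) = 104.06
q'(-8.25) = -20.50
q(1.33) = -0.55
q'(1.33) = -1.34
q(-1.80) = 13.44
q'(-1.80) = -7.60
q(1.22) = -0.39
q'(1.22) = -1.56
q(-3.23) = 26.35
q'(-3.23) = -10.46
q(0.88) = 0.25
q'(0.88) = -2.24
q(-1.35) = 10.22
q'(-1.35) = -6.70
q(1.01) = -0.02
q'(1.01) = -1.98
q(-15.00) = 288.00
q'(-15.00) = -34.00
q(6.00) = 15.00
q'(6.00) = 8.00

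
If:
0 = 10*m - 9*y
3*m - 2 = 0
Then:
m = 2/3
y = 20/27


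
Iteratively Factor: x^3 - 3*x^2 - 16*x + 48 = (x - 4)*(x^2 + x - 12) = (x - 4)*(x - 3)*(x + 4)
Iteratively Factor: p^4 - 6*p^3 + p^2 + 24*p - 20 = (p + 2)*(p^3 - 8*p^2 + 17*p - 10) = (p - 1)*(p + 2)*(p^2 - 7*p + 10) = (p - 2)*(p - 1)*(p + 2)*(p - 5)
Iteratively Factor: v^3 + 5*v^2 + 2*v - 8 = (v - 1)*(v^2 + 6*v + 8) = (v - 1)*(v + 4)*(v + 2)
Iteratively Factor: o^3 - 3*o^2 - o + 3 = (o + 1)*(o^2 - 4*o + 3) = (o - 1)*(o + 1)*(o - 3)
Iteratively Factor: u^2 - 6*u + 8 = (u - 4)*(u - 2)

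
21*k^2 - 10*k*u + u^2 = (-7*k + u)*(-3*k + u)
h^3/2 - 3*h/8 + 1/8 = (h/2 + 1/2)*(h - 1/2)^2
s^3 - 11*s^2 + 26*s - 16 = (s - 8)*(s - 2)*(s - 1)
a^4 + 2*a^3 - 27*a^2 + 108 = (a - 3)^2*(a + 2)*(a + 6)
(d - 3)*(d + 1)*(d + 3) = d^3 + d^2 - 9*d - 9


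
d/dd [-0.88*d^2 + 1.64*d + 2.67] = 1.64 - 1.76*d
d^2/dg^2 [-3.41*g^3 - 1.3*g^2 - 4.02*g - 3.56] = -20.46*g - 2.6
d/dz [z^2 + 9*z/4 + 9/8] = 2*z + 9/4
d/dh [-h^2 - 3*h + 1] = -2*h - 3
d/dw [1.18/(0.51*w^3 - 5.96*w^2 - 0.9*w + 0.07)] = (-1.8054*w^2 + 14.0656*w + 1.062)/(0.51*w^3 - 5.96*w^2 - 0.9*w + 0.07)^2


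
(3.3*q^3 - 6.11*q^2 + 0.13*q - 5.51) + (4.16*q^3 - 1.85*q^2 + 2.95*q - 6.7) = 7.46*q^3 - 7.96*q^2 + 3.08*q - 12.21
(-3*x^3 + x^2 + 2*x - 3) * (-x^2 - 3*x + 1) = 3*x^5 + 8*x^4 - 8*x^3 - 2*x^2 + 11*x - 3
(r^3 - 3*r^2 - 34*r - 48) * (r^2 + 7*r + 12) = r^5 + 4*r^4 - 43*r^3 - 322*r^2 - 744*r - 576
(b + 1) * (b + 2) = b^2 + 3*b + 2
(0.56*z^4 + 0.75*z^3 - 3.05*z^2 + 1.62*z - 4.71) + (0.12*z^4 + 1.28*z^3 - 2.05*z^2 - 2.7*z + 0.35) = 0.68*z^4 + 2.03*z^3 - 5.1*z^2 - 1.08*z - 4.36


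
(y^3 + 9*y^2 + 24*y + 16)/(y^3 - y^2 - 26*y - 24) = (y + 4)/(y - 6)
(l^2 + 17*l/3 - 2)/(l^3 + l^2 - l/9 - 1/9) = 3*(l + 6)/(3*l^2 + 4*l + 1)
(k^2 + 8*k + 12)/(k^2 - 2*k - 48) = (k + 2)/(k - 8)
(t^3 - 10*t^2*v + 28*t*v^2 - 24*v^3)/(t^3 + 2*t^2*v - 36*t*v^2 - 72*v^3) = (t^2 - 4*t*v + 4*v^2)/(t^2 + 8*t*v + 12*v^2)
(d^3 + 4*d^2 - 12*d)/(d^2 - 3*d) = (d^2 + 4*d - 12)/(d - 3)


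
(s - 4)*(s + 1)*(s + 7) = s^3 + 4*s^2 - 25*s - 28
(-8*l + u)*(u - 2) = -8*l*u + 16*l + u^2 - 2*u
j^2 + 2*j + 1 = (j + 1)^2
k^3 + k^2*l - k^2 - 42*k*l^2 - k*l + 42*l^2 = (k - 1)*(k - 6*l)*(k + 7*l)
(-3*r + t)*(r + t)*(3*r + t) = -9*r^3 - 9*r^2*t + r*t^2 + t^3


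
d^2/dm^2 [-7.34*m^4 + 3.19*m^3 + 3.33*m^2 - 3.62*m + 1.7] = -88.08*m^2 + 19.14*m + 6.66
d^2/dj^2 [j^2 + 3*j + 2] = 2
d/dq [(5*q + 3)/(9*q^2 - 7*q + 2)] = (-45*q^2 - 54*q + 31)/(81*q^4 - 126*q^3 + 85*q^2 - 28*q + 4)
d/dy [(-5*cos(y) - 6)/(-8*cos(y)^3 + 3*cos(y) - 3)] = (60*cos(y) + 72*cos(2*y) + 20*cos(3*y) + 39)*sin(y)/(8*cos(y)^3 - 3*cos(y) + 3)^2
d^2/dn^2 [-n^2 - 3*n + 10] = -2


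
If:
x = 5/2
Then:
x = 5/2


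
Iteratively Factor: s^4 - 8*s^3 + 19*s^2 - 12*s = (s - 4)*(s^3 - 4*s^2 + 3*s) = (s - 4)*(s - 3)*(s^2 - s) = (s - 4)*(s - 3)*(s - 1)*(s)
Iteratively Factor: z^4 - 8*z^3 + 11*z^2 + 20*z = (z)*(z^3 - 8*z^2 + 11*z + 20) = z*(z + 1)*(z^2 - 9*z + 20) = z*(z - 5)*(z + 1)*(z - 4)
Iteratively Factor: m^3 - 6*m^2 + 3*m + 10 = (m - 5)*(m^2 - m - 2) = (m - 5)*(m - 2)*(m + 1)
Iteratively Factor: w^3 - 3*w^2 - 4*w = (w - 4)*(w^2 + w) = (w - 4)*(w + 1)*(w)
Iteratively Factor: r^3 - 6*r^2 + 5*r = (r)*(r^2 - 6*r + 5) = r*(r - 1)*(r - 5)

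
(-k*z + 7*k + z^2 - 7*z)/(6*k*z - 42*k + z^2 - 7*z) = (-k + z)/(6*k + z)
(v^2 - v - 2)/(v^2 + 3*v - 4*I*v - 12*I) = (v^2 - v - 2)/(v^2 + v*(3 - 4*I) - 12*I)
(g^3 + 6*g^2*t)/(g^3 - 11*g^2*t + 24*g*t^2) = g*(g + 6*t)/(g^2 - 11*g*t + 24*t^2)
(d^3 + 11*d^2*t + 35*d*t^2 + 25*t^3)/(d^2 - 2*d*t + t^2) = (d^3 + 11*d^2*t + 35*d*t^2 + 25*t^3)/(d^2 - 2*d*t + t^2)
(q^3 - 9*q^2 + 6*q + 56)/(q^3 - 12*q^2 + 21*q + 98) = (q - 4)/(q - 7)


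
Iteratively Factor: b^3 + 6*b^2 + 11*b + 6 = (b + 2)*(b^2 + 4*b + 3) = (b + 1)*(b + 2)*(b + 3)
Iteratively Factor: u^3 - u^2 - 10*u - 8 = (u + 1)*(u^2 - 2*u - 8) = (u - 4)*(u + 1)*(u + 2)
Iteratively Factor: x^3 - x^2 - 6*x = (x + 2)*(x^2 - 3*x) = (x - 3)*(x + 2)*(x)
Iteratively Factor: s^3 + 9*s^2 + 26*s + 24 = (s + 3)*(s^2 + 6*s + 8) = (s + 3)*(s + 4)*(s + 2)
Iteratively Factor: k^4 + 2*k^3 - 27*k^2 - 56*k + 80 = (k - 5)*(k^3 + 7*k^2 + 8*k - 16) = (k - 5)*(k + 4)*(k^2 + 3*k - 4) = (k - 5)*(k - 1)*(k + 4)*(k + 4)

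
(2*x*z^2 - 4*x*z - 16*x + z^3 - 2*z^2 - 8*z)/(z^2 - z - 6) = (2*x*z - 8*x + z^2 - 4*z)/(z - 3)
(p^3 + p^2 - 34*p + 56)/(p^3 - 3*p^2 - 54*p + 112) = (p - 4)/(p - 8)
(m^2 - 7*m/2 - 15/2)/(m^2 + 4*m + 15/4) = 2*(m - 5)/(2*m + 5)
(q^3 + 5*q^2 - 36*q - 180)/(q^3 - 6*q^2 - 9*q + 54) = (q^2 + 11*q + 30)/(q^2 - 9)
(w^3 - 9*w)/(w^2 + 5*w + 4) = w*(w^2 - 9)/(w^2 + 5*w + 4)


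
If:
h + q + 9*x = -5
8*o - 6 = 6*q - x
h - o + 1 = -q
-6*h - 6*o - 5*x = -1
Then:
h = -11/64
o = 25/32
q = -3/64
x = -17/32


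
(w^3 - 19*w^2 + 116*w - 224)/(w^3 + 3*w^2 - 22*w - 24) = (w^2 - 15*w + 56)/(w^2 + 7*w + 6)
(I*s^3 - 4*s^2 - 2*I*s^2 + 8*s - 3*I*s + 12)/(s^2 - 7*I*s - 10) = (I*s^3 - 2*s^2*(2 + I) + s*(8 - 3*I) + 12)/(s^2 - 7*I*s - 10)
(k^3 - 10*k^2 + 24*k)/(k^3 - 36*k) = (k - 4)/(k + 6)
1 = 1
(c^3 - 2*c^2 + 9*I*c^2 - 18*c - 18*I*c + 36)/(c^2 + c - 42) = (c^3 + c^2*(-2 + 9*I) - 18*c*(1 + I) + 36)/(c^2 + c - 42)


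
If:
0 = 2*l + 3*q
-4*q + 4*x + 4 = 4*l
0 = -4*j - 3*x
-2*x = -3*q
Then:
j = 9/16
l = 3/4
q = -1/2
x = -3/4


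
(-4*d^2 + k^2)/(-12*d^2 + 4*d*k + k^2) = (2*d + k)/(6*d + k)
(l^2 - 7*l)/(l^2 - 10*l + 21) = l/(l - 3)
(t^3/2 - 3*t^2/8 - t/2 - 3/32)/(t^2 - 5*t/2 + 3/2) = (8*t^2 + 6*t + 1)/(16*(t - 1))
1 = 1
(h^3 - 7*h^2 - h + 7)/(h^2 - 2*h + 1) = (h^2 - 6*h - 7)/(h - 1)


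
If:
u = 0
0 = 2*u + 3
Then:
No Solution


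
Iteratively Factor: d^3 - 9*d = (d + 3)*(d^2 - 3*d) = d*(d + 3)*(d - 3)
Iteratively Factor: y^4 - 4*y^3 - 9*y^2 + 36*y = (y - 4)*(y^3 - 9*y) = y*(y - 4)*(y^2 - 9) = y*(y - 4)*(y + 3)*(y - 3)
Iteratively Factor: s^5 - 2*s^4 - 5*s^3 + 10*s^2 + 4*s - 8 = (s + 1)*(s^4 - 3*s^3 - 2*s^2 + 12*s - 8) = (s + 1)*(s + 2)*(s^3 - 5*s^2 + 8*s - 4) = (s - 2)*(s + 1)*(s + 2)*(s^2 - 3*s + 2) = (s - 2)*(s - 1)*(s + 1)*(s + 2)*(s - 2)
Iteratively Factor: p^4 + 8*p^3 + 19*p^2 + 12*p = (p)*(p^3 + 8*p^2 + 19*p + 12) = p*(p + 4)*(p^2 + 4*p + 3) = p*(p + 3)*(p + 4)*(p + 1)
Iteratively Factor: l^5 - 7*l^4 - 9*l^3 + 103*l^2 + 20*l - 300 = (l + 2)*(l^4 - 9*l^3 + 9*l^2 + 85*l - 150) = (l - 5)*(l + 2)*(l^3 - 4*l^2 - 11*l + 30) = (l - 5)*(l - 2)*(l + 2)*(l^2 - 2*l - 15) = (l - 5)*(l - 2)*(l + 2)*(l + 3)*(l - 5)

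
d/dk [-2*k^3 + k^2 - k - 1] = -6*k^2 + 2*k - 1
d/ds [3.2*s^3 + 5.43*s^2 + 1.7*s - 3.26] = 9.6*s^2 + 10.86*s + 1.7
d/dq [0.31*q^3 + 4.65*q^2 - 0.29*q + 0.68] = 0.93*q^2 + 9.3*q - 0.29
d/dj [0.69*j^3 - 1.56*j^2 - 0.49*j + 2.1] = 2.07*j^2 - 3.12*j - 0.49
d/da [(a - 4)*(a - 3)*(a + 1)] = 3*a^2 - 12*a + 5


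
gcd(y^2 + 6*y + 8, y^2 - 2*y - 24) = y + 4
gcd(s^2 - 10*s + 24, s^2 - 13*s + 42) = s - 6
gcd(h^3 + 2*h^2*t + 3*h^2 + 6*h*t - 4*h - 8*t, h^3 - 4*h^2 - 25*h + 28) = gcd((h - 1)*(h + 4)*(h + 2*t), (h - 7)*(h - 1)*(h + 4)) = h^2 + 3*h - 4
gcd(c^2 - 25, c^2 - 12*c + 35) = c - 5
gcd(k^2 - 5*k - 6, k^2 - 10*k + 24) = k - 6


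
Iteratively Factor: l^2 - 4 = (l + 2)*(l - 2)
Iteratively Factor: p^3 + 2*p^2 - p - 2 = (p - 1)*(p^2 + 3*p + 2) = (p - 1)*(p + 1)*(p + 2)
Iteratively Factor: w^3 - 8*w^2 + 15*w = (w)*(w^2 - 8*w + 15) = w*(w - 5)*(w - 3)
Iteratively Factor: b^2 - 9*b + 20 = (b - 4)*(b - 5)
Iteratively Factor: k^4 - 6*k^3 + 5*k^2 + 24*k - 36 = (k - 3)*(k^3 - 3*k^2 - 4*k + 12) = (k - 3)*(k + 2)*(k^2 - 5*k + 6) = (k - 3)*(k - 2)*(k + 2)*(k - 3)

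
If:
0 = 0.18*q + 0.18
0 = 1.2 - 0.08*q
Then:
No Solution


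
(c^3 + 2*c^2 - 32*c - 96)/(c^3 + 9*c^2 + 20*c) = (c^2 - 2*c - 24)/(c*(c + 5))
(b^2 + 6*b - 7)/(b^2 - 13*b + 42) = (b^2 + 6*b - 7)/(b^2 - 13*b + 42)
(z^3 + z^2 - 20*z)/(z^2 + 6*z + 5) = z*(z - 4)/(z + 1)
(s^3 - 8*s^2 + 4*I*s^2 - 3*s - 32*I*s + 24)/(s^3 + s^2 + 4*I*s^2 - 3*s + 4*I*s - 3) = (s - 8)/(s + 1)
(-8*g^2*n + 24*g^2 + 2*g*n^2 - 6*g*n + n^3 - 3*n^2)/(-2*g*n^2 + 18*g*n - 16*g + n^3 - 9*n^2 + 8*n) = (4*g*n - 12*g + n^2 - 3*n)/(n^2 - 9*n + 8)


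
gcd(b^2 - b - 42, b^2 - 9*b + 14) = b - 7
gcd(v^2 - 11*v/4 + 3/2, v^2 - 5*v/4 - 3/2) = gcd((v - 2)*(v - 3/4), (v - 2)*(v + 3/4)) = v - 2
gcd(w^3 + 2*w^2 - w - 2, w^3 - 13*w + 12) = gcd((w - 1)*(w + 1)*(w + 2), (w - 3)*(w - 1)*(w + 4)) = w - 1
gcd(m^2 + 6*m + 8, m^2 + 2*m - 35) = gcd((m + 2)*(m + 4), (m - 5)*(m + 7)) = 1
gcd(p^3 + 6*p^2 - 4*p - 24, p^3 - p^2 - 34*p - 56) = p + 2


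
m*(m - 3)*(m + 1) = m^3 - 2*m^2 - 3*m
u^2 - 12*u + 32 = (u - 8)*(u - 4)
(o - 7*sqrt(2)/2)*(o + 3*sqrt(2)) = o^2 - sqrt(2)*o/2 - 21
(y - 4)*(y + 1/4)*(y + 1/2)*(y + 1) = y^4 - 9*y^3/4 - 49*y^2/8 - 27*y/8 - 1/2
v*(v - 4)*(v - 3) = v^3 - 7*v^2 + 12*v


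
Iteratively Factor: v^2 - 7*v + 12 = (v - 3)*(v - 4)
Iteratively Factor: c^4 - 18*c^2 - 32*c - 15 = (c + 1)*(c^3 - c^2 - 17*c - 15) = (c + 1)^2*(c^2 - 2*c - 15) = (c - 5)*(c + 1)^2*(c + 3)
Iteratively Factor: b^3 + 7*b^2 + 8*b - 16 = (b + 4)*(b^2 + 3*b - 4) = (b - 1)*(b + 4)*(b + 4)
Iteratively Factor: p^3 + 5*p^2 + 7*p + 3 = (p + 1)*(p^2 + 4*p + 3) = (p + 1)^2*(p + 3)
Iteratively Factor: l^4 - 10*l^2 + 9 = (l - 3)*(l^3 + 3*l^2 - l - 3) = (l - 3)*(l + 1)*(l^2 + 2*l - 3) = (l - 3)*(l - 1)*(l + 1)*(l + 3)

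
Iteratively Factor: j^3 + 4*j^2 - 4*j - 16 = (j - 2)*(j^2 + 6*j + 8) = (j - 2)*(j + 2)*(j + 4)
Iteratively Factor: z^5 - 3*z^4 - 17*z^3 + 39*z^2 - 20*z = (z - 1)*(z^4 - 2*z^3 - 19*z^2 + 20*z) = (z - 1)^2*(z^3 - z^2 - 20*z) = (z - 5)*(z - 1)^2*(z^2 + 4*z) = (z - 5)*(z - 1)^2*(z + 4)*(z)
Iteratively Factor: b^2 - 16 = (b + 4)*(b - 4)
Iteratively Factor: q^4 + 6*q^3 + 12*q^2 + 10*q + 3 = (q + 1)*(q^3 + 5*q^2 + 7*q + 3) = (q + 1)^2*(q^2 + 4*q + 3) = (q + 1)^3*(q + 3)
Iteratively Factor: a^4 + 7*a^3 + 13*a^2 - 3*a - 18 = (a - 1)*(a^3 + 8*a^2 + 21*a + 18) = (a - 1)*(a + 3)*(a^2 + 5*a + 6) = (a - 1)*(a + 3)^2*(a + 2)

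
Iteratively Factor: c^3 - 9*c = (c)*(c^2 - 9) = c*(c - 3)*(c + 3)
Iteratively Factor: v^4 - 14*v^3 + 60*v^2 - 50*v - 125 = (v + 1)*(v^3 - 15*v^2 + 75*v - 125) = (v - 5)*(v + 1)*(v^2 - 10*v + 25) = (v - 5)^2*(v + 1)*(v - 5)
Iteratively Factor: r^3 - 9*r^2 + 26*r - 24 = (r - 2)*(r^2 - 7*r + 12) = (r - 3)*(r - 2)*(r - 4)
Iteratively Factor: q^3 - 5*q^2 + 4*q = (q - 4)*(q^2 - q) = (q - 4)*(q - 1)*(q)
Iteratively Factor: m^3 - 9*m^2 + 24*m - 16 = (m - 4)*(m^2 - 5*m + 4) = (m - 4)^2*(m - 1)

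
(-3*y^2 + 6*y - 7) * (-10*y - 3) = 30*y^3 - 51*y^2 + 52*y + 21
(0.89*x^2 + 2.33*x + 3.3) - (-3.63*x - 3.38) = 0.89*x^2 + 5.96*x + 6.68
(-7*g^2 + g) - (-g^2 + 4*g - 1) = -6*g^2 - 3*g + 1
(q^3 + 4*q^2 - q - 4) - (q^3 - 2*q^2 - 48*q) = 6*q^2 + 47*q - 4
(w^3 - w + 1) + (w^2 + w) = w^3 + w^2 + 1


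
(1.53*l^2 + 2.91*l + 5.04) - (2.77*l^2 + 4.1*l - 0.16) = -1.24*l^2 - 1.19*l + 5.2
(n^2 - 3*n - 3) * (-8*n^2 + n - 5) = -8*n^4 + 25*n^3 + 16*n^2 + 12*n + 15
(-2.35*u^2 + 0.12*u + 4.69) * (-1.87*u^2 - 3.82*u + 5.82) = 4.3945*u^4 + 8.7526*u^3 - 22.9057*u^2 - 17.2174*u + 27.2958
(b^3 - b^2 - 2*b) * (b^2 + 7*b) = b^5 + 6*b^4 - 9*b^3 - 14*b^2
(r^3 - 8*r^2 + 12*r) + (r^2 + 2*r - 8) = r^3 - 7*r^2 + 14*r - 8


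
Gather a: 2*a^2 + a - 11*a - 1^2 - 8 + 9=2*a^2 - 10*a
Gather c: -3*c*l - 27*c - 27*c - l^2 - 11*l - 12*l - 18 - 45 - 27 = c*(-3*l - 54) - l^2 - 23*l - 90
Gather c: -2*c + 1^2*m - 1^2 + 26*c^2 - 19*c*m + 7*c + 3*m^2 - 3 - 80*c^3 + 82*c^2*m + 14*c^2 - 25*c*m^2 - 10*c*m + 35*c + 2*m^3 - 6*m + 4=-80*c^3 + c^2*(82*m + 40) + c*(-25*m^2 - 29*m + 40) + 2*m^3 + 3*m^2 - 5*m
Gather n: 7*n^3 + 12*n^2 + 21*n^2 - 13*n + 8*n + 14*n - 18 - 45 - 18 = 7*n^3 + 33*n^2 + 9*n - 81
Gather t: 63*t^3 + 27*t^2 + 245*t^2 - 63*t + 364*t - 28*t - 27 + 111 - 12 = 63*t^3 + 272*t^2 + 273*t + 72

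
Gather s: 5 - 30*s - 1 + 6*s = 4 - 24*s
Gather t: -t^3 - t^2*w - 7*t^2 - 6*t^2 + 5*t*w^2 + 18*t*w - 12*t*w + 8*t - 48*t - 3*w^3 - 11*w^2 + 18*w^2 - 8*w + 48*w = -t^3 + t^2*(-w - 13) + t*(5*w^2 + 6*w - 40) - 3*w^3 + 7*w^2 + 40*w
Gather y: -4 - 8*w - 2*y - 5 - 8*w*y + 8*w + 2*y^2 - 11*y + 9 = 2*y^2 + y*(-8*w - 13)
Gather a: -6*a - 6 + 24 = 18 - 6*a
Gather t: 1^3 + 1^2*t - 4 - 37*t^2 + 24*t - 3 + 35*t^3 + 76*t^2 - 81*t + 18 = 35*t^3 + 39*t^2 - 56*t + 12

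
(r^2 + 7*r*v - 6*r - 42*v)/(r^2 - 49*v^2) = (r - 6)/(r - 7*v)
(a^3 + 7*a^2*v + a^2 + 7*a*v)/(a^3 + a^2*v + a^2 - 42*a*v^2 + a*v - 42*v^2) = a/(a - 6*v)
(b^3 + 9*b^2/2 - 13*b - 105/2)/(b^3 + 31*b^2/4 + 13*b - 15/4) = 2*(2*b - 7)/(4*b - 1)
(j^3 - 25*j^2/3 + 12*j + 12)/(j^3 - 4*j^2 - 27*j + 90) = (j + 2/3)/(j + 5)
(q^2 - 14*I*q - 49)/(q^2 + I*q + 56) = (q - 7*I)/(q + 8*I)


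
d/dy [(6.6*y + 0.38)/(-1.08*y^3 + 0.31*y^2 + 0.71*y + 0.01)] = (14.256*y^3 - 0.8148*y^2 - 0.2356*y - 0.2038)/(1.1664*y^6 - 0.6696*y^5 - 1.4375*y^4 + 0.4186*y^3 + 0.5103*y^2 + 0.0142*y + 0.0001)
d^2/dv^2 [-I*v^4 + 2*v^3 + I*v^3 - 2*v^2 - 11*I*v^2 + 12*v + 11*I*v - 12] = -12*I*v^2 + 6*v*(2 + I) - 4 - 22*I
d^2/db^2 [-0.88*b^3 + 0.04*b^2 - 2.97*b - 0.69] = 0.08 - 5.28*b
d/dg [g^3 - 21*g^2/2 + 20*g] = 3*g^2 - 21*g + 20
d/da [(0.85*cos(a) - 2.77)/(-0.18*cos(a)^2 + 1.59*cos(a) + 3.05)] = (-0.153*cos(a)^2 + 0.9972*cos(a) - 6.9968)*sin(a)/(0.0324*cos(a)^4 - 0.5724*cos(a)^3 + 1.4301*cos(a)^2 + 9.699*cos(a) + 9.3025)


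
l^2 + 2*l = l*(l + 2)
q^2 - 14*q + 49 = (q - 7)^2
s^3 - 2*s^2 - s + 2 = (s - 2)*(s - 1)*(s + 1)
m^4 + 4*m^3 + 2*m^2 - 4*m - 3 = (m - 1)*(m + 1)^2*(m + 3)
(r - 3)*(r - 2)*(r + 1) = r^3 - 4*r^2 + r + 6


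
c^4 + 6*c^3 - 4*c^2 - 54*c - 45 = (c - 3)*(c + 1)*(c + 3)*(c + 5)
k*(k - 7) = k^2 - 7*k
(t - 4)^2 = t^2 - 8*t + 16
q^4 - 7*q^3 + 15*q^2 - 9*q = q*(q - 3)^2*(q - 1)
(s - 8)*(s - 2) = s^2 - 10*s + 16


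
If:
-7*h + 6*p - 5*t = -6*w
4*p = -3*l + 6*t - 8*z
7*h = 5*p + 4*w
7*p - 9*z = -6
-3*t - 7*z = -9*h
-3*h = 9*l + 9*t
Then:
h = 3246/5039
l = -3428/5039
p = -246/5039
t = 2346/5039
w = 5988/5039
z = 3168/5039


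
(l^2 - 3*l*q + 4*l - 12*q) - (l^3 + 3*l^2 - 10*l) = -l^3 - 2*l^2 - 3*l*q + 14*l - 12*q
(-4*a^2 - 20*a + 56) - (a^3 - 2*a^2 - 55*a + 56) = -a^3 - 2*a^2 + 35*a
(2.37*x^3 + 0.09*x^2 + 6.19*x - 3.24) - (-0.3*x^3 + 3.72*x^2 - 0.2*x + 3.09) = 2.67*x^3 - 3.63*x^2 + 6.39*x - 6.33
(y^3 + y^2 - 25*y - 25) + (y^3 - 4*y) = 2*y^3 + y^2 - 29*y - 25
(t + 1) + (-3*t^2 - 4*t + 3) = -3*t^2 - 3*t + 4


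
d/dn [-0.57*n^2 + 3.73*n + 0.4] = 3.73 - 1.14*n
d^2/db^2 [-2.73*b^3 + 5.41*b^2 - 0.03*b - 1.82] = 10.82 - 16.38*b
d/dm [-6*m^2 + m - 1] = 1 - 12*m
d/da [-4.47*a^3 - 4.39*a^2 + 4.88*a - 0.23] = -13.41*a^2 - 8.78*a + 4.88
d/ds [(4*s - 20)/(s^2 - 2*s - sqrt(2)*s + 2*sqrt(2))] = 4*(s^2 - 2*s - sqrt(2)*s + (s - 5)*(-2*s + sqrt(2) + 2) + 2*sqrt(2))/(s^2 - 2*s - sqrt(2)*s + 2*sqrt(2))^2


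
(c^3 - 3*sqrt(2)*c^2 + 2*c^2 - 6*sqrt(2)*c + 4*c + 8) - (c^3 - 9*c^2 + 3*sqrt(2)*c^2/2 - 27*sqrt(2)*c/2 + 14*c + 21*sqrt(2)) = -9*sqrt(2)*c^2/2 + 11*c^2 - 10*c + 15*sqrt(2)*c/2 - 21*sqrt(2) + 8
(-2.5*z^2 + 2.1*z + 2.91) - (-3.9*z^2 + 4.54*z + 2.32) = 1.4*z^2 - 2.44*z + 0.59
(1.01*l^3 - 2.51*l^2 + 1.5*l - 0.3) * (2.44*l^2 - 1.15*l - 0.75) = 2.4644*l^5 - 7.2859*l^4 + 5.789*l^3 - 0.5745*l^2 - 0.78*l + 0.225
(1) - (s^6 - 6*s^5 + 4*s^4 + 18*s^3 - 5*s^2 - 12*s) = -s^6 + 6*s^5 - 4*s^4 - 18*s^3 + 5*s^2 + 12*s + 1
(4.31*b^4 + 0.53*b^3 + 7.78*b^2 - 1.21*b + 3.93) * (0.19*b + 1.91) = 0.8189*b^5 + 8.3328*b^4 + 2.4905*b^3 + 14.6299*b^2 - 1.5644*b + 7.5063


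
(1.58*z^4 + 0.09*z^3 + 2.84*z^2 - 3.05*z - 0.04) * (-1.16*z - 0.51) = -1.8328*z^5 - 0.9102*z^4 - 3.3403*z^3 + 2.0896*z^2 + 1.6019*z + 0.0204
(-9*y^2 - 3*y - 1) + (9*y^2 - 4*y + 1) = -7*y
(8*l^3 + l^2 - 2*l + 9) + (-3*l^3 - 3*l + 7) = 5*l^3 + l^2 - 5*l + 16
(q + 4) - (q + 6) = -2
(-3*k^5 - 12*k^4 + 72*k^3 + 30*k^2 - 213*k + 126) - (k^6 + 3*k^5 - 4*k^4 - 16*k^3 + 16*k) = -k^6 - 6*k^5 - 8*k^4 + 88*k^3 + 30*k^2 - 229*k + 126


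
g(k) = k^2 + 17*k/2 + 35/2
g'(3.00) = 14.50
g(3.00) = 52.00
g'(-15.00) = -21.50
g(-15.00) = 115.00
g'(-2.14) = 4.22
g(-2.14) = 3.89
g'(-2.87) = 2.76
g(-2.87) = 1.34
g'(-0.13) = 8.24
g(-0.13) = 16.41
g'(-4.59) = -0.68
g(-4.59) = -0.45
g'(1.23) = 10.96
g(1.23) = 29.47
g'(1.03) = 10.56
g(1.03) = 27.32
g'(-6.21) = -3.92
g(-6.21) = 3.28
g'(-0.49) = 7.52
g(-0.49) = 13.58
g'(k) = 2*k + 17/2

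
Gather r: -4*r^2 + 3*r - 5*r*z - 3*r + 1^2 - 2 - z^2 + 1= -4*r^2 - 5*r*z - z^2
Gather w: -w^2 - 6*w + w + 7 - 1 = -w^2 - 5*w + 6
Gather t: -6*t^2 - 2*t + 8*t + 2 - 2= -6*t^2 + 6*t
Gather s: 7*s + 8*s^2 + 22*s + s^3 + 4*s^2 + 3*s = s^3 + 12*s^2 + 32*s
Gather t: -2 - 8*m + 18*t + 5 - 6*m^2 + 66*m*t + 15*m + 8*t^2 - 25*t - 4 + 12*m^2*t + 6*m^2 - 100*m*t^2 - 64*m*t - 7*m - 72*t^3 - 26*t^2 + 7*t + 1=-72*t^3 + t^2*(-100*m - 18) + t*(12*m^2 + 2*m)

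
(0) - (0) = 0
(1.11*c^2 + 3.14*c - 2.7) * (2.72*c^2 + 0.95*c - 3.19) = 3.0192*c^4 + 9.5953*c^3 - 7.9019*c^2 - 12.5816*c + 8.613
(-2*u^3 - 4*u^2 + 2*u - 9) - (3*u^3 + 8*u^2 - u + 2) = -5*u^3 - 12*u^2 + 3*u - 11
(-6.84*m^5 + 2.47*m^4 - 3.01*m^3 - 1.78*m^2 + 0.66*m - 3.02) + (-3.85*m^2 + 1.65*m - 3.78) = -6.84*m^5 + 2.47*m^4 - 3.01*m^3 - 5.63*m^2 + 2.31*m - 6.8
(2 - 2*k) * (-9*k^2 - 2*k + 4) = 18*k^3 - 14*k^2 - 12*k + 8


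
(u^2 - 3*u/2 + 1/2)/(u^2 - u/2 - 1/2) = (2*u - 1)/(2*u + 1)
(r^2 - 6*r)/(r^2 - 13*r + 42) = r/(r - 7)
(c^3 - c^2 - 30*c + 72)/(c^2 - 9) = (c^2 + 2*c - 24)/(c + 3)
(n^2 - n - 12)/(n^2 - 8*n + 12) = (n^2 - n - 12)/(n^2 - 8*n + 12)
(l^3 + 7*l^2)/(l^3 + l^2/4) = 4*(l + 7)/(4*l + 1)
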